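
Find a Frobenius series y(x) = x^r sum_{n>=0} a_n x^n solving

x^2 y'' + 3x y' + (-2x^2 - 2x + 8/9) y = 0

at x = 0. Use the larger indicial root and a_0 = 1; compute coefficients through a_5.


Write in Frobenius form y'' + (p(x)/x) y' + (q(x)/x^2) y = 0:
  p(x) = 3,  q(x) = -2x^2 - 2x + 8/9.
Indicial equation: r(r-1) + (3) r + (8/9) = 0 -> roots r_1 = -2/3, r_2 = -4/3.
Take r = r_1 = -2/3. Let y(x) = x^r sum_{n>=0} a_n x^n with a_0 = 1.
Substitute y = x^r sum a_n x^n and match x^{r+n}. The recurrence is
  D(n) a_n - 2 a_{n-1} - 2 a_{n-2} = 0,  where D(n) = (r+n)(r+n-1) + (3)(r+n) + (8/9).
  a_n = [2 a_{n-1} + 2 a_{n-2}] / D(n).
Since the indicial polynomial factors as (r - r_1)(r - r_2), D(n) = (r_1 + n - r_1)(r_1 + n - r_2) = n(n + 2/3).
Evaluating step by step (a_0 = 1):
  n = 1: D(1) = 1(1 + 2/3) = 5/3; numerator = 2(1) = 2; a_1 = (2)/(5/3) = 6/5
  n = 2: D(2) = 2(2 + 2/3) = 16/3; numerator = 2(6/5) + 2(1) = 22/5; a_2 = (22/5)/(16/3) = 33/40
  n = 3: D(3) = 3(3 + 2/3) = 11; numerator = 2(33/40) + 2(6/5) = 81/20; a_3 = (81/20)/(11) = 81/220
  n = 4: D(4) = 4(4 + 2/3) = 56/3; numerator = 2(81/220) + 2(33/40) = 105/44; a_4 = (105/44)/(56/3) = 45/352
  n = 5: D(5) = 5(5 + 2/3) = 85/3; numerator = 2(45/352) + 2(81/220) = 873/880; a_5 = (873/880)/(85/3) = 2619/74800

r = -2/3; a_0 = 1; a_1 = 6/5; a_2 = 33/40; a_3 = 81/220; a_4 = 45/352; a_5 = 2619/74800


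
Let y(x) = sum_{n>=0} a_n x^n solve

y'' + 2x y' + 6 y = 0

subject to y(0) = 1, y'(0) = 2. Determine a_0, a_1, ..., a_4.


Ansatz: y(x) = sum_{n>=0} a_n x^n, so y'(x) = sum_{n>=1} n a_n x^(n-1) and y''(x) = sum_{n>=2} n(n-1) a_n x^(n-2).
Substitute into P(x) y'' + Q(x) y' + R(x) y = 0 with P(x) = 1, Q(x) = 2x, R(x) = 6, and match powers of x.
Initial conditions: a_0 = 1, a_1 = 2.
Setting the coefficient of each power of x to zero and solving order by order (substituting the coefficients already found):
  x^0: 2 a_2 + 6 a_0 = 0  ->  2 a_2 = -6 a_0 = -6  ->  a_2 = -3
  x^1: 6 a_3 + 8 a_1 = 0  ->  6 a_3 = -8 a_1 = -16  ->  a_3 = -8/3
  x^2: 12 a_4 + 10 a_2 = 0  ->  12 a_4 = -10 a_2 = 30  ->  a_4 = 5/2
Truncated series: y(x) = 1 + 2 x - 3 x^2 - (8/3) x^3 + (5/2) x^4 + O(x^5).

a_0 = 1; a_1 = 2; a_2 = -3; a_3 = -8/3; a_4 = 5/2


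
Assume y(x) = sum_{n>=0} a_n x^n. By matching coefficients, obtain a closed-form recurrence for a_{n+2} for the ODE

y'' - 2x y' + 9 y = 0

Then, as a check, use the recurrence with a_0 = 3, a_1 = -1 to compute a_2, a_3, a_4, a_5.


Substitute y = sum_n a_n x^n.
y''(x) has coefficient (n+2)(n+1) a_{n+2} at x^n;
-2 x y'(x) has coefficient -2 n a_n at x^n (shift);
9 y(x) has coefficient 9 a_n at x^n.
Matching x^n: (n+2)(n+1) a_{n+2} + (-2n + 9) a_n = 0.
Thus a_{n+2} = (2n - 9) / ((n+1)(n+2)) * a_n.

Check with a_0 = 3, a_1 = -1 (apply the recurrence for n = 0, 1, 2, 3): a_0 = 3, a_1 = -1, a_2 = -27/2, a_3 = 7/6, a_4 = 45/8, a_5 = -7/40.

a_(n+2) = (2n - 9) / ((n+1)(n+2)) * a_n; check: a_0 = 3, a_1 = -1, a_2 = -27/2, a_3 = 7/6, a_4 = 45/8, a_5 = -7/40


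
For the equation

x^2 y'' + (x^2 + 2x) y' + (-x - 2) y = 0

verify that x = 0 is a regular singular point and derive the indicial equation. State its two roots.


Divide by x^2 to reach normal form y'' + P_1(x) y' + P_2(x) y = 0 with P_1(x) = 1 + 2/x and P_2(x) = -1/x - 2/x^2.
x = 0 is a singular point because the y'-coefficient 1 + 2/x has a pole at x = 0 and the y-coefficient -1/x - 2/x^2 has a pole at x = 0.
It is a regular singular point because x P_1(x) = p(x) = x + 2 and x^2 P_2(x) = q(x) = -x - 2 are polynomials, hence analytic at x = 0.
p(0) = 2,  q(0) = -2.
Indicial equation: r(r-1) + p(0) r + q(0) = 0, i.e. r^2 + (p(0) - 1) r + q(0) = 0, i.e. r^2 + 1 r - 2 = 0.
Discriminant: (1)^2 - 4(-2) = 9, so r = (-1 ± 3)/2.
Solving: r_1 = 1, r_2 = -2.

indicial: r^2 + 1 r - 2 = 0; roots r_1 = 1, r_2 = -2


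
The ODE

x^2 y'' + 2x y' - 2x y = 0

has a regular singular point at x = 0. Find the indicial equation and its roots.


Divide by x^2 to reach normal form y'' + P_1(x) y' + P_2(x) y = 0 with P_1(x) = 2/x and P_2(x) = -2/x.
x = 0 is a singular point because the y'-coefficient 2/x has a pole at x = 0 and the y-coefficient -2/x has a pole at x = 0.
It is a regular singular point because x P_1(x) = p(x) = 2 and x^2 P_2(x) = q(x) = -2x are polynomials, hence analytic at x = 0.
p(0) = 2,  q(0) = 0.
Indicial equation: r(r-1) + p(0) r + q(0) = 0, i.e. r^2 + (p(0) - 1) r + q(0) = 0, i.e. r^2 + 1 r = 0.
Discriminant: (1)^2 - 4(0) = 1, so r = (-1 ± 1)/2.
Solving: r_1 = 0, r_2 = -1.

indicial: r^2 + 1 r = 0; roots r_1 = 0, r_2 = -1


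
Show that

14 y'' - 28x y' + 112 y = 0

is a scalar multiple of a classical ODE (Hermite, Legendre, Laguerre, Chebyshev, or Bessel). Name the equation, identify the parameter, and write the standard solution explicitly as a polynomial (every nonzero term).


All three coefficients share the factor 14; dividing through by 14 gives  y'' - 2x y' + 8 y = 0.
This matches the Hermite equation y'' - 2x y' + 2n y = 0 with 2n = 8, so n = 4; the polynomial solution is H_4(x).
With y = sum_k a_k x^k, matching x^k gives (k+2)(k+1) a_{k+2} = 2(k - n) a_k = 2(k - 4) a_k. The right side vanishes at k = 4, so the series with the parity of 4 terminates at degree 4.
Standard normalization: leading coefficient of H_n is 2^n, so a_4 = 2^4 = 16. Work downward with a_k = (k+1)(k+2) a_{k+2} / (2(k - n)):
  a_2 = (3)(4)(16) / (2(2 - 4)) = 192/(-4) = -48
  a_0 = (1)(2)(-48) / (2(0 - 4)) = -96/(-8) = 12
Hence H_4(x) = 16 x^4 - 48 x^2 + 12.

H_4(x); series = 16 x^4 - 48 x^2 + 12


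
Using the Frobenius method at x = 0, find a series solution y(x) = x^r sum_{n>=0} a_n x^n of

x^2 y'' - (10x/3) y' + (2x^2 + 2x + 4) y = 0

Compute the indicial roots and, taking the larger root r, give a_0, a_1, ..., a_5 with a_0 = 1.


Write in Frobenius form y'' + (p(x)/x) y' + (q(x)/x^2) y = 0:
  p(x) = -10/3,  q(x) = 2x^2 + 2x + 4.
Indicial equation: r(r-1) + (-10/3) r + (4) = 0 -> roots r_1 = 3, r_2 = 4/3.
Take r = r_1 = 3. Let y(x) = x^r sum_{n>=0} a_n x^n with a_0 = 1.
Substitute y = x^r sum a_n x^n and match x^{r+n}. The recurrence is
  D(n) a_n + 2 a_{n-1} + 2 a_{n-2} = 0,  where D(n) = (r+n)(r+n-1) + (-10/3)(r+n) + (4).
  a_n = [-2 a_{n-1} - 2 a_{n-2}] / D(n).
Since the indicial polynomial factors as (r - r_1)(r - r_2), D(n) = (r_1 + n - r_1)(r_1 + n - r_2) = n(n + 5/3).
Evaluating step by step (a_0 = 1):
  n = 1: D(1) = 1(1 + 5/3) = 8/3; numerator = -2(1) = -2; a_1 = (-2)/(8/3) = -3/4
  n = 2: D(2) = 2(2 + 5/3) = 22/3; numerator = -2(-3/4) - 2(1) = -1/2; a_2 = (-1/2)/(22/3) = -3/44
  n = 3: D(3) = 3(3 + 5/3) = 14; numerator = -2(-3/44) - 2(-3/4) = 18/11; a_3 = (18/11)/(14) = 9/77
  n = 4: D(4) = 4(4 + 5/3) = 68/3; numerator = -2(9/77) - 2(-3/44) = -15/154; a_4 = (-15/154)/(68/3) = -45/10472
  n = 5: D(5) = 5(5 + 5/3) = 100/3; numerator = -2(-45/10472) - 2(9/77) = -1179/5236; a_5 = (-1179/5236)/(100/3) = -3537/523600

r = 3; a_0 = 1; a_1 = -3/4; a_2 = -3/44; a_3 = 9/77; a_4 = -45/10472; a_5 = -3537/523600


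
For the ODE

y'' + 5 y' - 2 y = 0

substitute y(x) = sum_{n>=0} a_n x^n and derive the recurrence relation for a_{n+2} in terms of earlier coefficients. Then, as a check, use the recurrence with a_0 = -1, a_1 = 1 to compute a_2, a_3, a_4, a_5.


Substitute y = sum_n a_n x^n.
y''(x) has coefficient (n+2)(n+1) a_{n+2} at x^n;
5 y'(x) has coefficient 5 (n+1) a_{n+1} at x^n;
-2 y(x) has coefficient -2 a_n at x^n.
Matching x^n: (n+2)(n+1) a_{n+2} + 5 (n+1) a_{n+1} - 2 a_n = 0.
Thus a_{n+2} = [-5 (n+1) a_{n+1} + 2 a_n] / ((n+1)(n+2)).

Check with a_0 = -1, a_1 = 1 (apply the recurrence for n = 0, 1, 2, 3): a_0 = -1, a_1 = 1, a_2 = -7/2, a_3 = 37/6, a_4 = -199/24, a_5 = 1069/120.

a_(n+2) = [-5 (n+1) a_(n+1) + 2 a_n] / ((n+1)(n+2)); check: a_0 = -1, a_1 = 1, a_2 = -7/2, a_3 = 37/6, a_4 = -199/24, a_5 = 1069/120


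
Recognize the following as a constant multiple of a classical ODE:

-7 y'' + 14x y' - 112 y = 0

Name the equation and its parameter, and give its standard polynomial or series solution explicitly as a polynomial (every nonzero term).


All three coefficients share the factor -7; dividing through by -7 gives  y'' - 2x y' + 16 y = 0.
This matches the Hermite equation y'' - 2x y' + 2n y = 0 with 2n = 16, so n = 8; the polynomial solution is H_8(x).
With y = sum_k a_k x^k, matching x^k gives (k+2)(k+1) a_{k+2} = 2(k - n) a_k = 2(k - 8) a_k. The right side vanishes at k = 8, so the series with the parity of 8 terminates at degree 8.
Standard normalization: leading coefficient of H_n is 2^n, so a_8 = 2^8 = 256. Work downward with a_k = (k+1)(k+2) a_{k+2} / (2(k - n)):
  a_6 = (7)(8)(256) / (2(6 - 8)) = 14336/(-4) = -3584
  a_4 = (5)(6)(-3584) / (2(4 - 8)) = -107520/(-8) = 13440
  a_2 = (3)(4)(13440) / (2(2 - 8)) = 161280/(-12) = -13440
  a_0 = (1)(2)(-13440) / (2(0 - 8)) = -26880/(-16) = 1680
Hence H_8(x) = 256 x^8 - 3584 x^6 + 13440 x^4 - 13440 x^2 + 1680.

H_8(x); series = 256 x^8 - 3584 x^6 + 13440 x^4 - 13440 x^2 + 1680


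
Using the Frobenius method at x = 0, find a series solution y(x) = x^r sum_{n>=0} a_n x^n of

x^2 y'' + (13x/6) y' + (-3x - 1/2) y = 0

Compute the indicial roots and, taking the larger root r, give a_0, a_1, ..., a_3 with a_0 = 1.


Write in Frobenius form y'' + (p(x)/x) y' + (q(x)/x^2) y = 0:
  p(x) = 13/6,  q(x) = -3x - 1/2.
Indicial equation: r(r-1) + (13/6) r + (-1/2) = 0 -> roots r_1 = 1/3, r_2 = -3/2.
Take r = r_1 = 1/3. Let y(x) = x^r sum_{n>=0} a_n x^n with a_0 = 1.
Substitute y = x^r sum a_n x^n and match x^{r+n}. The recurrence is
  D(n) a_n - 3 a_{n-1} = 0,  where D(n) = (r+n)(r+n-1) + (13/6)(r+n) + (-1/2).
  a_n = 3 / D(n) * a_{n-1}.
Since the indicial polynomial factors as (r - r_1)(r - r_2), D(n) = (r_1 + n - r_1)(r_1 + n - r_2) = n(n + 11/6).
Evaluating step by step (a_0 = 1):
  n = 1: D(1) = 1(1 + 11/6) = 17/6; numerator = 3(1) = 3; a_1 = (3)/(17/6) = 18/17
  n = 2: D(2) = 2(2 + 11/6) = 23/3; numerator = 3(18/17) = 54/17; a_2 = (54/17)/(23/3) = 162/391
  n = 3: D(3) = 3(3 + 11/6) = 29/2; numerator = 3(162/391) = 486/391; a_3 = (486/391)/(29/2) = 972/11339

r = 1/3; a_0 = 1; a_1 = 18/17; a_2 = 162/391; a_3 = 972/11339


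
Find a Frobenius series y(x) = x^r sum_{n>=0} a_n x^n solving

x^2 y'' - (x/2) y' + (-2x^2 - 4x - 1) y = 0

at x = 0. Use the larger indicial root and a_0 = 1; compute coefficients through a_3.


Write in Frobenius form y'' + (p(x)/x) y' + (q(x)/x^2) y = 0:
  p(x) = -1/2,  q(x) = -2x^2 - 4x - 1.
Indicial equation: r(r-1) + (-1/2) r + (-1) = 0 -> roots r_1 = 2, r_2 = -1/2.
Take r = r_1 = 2. Let y(x) = x^r sum_{n>=0} a_n x^n with a_0 = 1.
Substitute y = x^r sum a_n x^n and match x^{r+n}. The recurrence is
  D(n) a_n - 4 a_{n-1} - 2 a_{n-2} = 0,  where D(n) = (r+n)(r+n-1) + (-1/2)(r+n) + (-1).
  a_n = [4 a_{n-1} + 2 a_{n-2}] / D(n).
Since the indicial polynomial factors as (r - r_1)(r - r_2), D(n) = (r_1 + n - r_1)(r_1 + n - r_2) = n(n + 5/2).
Evaluating step by step (a_0 = 1):
  n = 1: D(1) = 1(1 + 5/2) = 7/2; numerator = 4(1) = 4; a_1 = (4)/(7/2) = 8/7
  n = 2: D(2) = 2(2 + 5/2) = 9; numerator = 4(8/7) + 2(1) = 46/7; a_2 = (46/7)/(9) = 46/63
  n = 3: D(3) = 3(3 + 5/2) = 33/2; numerator = 4(46/63) + 2(8/7) = 328/63; a_3 = (328/63)/(33/2) = 656/2079

r = 2; a_0 = 1; a_1 = 8/7; a_2 = 46/63; a_3 = 656/2079


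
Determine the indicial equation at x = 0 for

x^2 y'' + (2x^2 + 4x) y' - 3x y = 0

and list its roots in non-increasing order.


Divide by x^2 to reach normal form y'' + P_1(x) y' + P_2(x) y = 0 with P_1(x) = 2 + 4/x and P_2(x) = -3/x.
x = 0 is a singular point because the y'-coefficient 2 + 4/x has a pole at x = 0 and the y-coefficient -3/x has a pole at x = 0.
It is a regular singular point because x P_1(x) = p(x) = 2x + 4 and x^2 P_2(x) = q(x) = -3x are polynomials, hence analytic at x = 0.
p(0) = 4,  q(0) = 0.
Indicial equation: r(r-1) + p(0) r + q(0) = 0, i.e. r^2 + (p(0) - 1) r + q(0) = 0, i.e. r^2 + 3 r = 0.
Discriminant: (3)^2 - 4(0) = 9, so r = (-3 ± 3)/2.
Solving: r_1 = 0, r_2 = -3.

indicial: r^2 + 3 r = 0; roots r_1 = 0, r_2 = -3


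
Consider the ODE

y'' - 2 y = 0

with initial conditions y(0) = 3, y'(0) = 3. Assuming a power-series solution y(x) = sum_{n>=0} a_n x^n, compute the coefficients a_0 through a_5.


Ansatz: y(x) = sum_{n>=0} a_n x^n, so y'(x) = sum_{n>=1} n a_n x^(n-1) and y''(x) = sum_{n>=2} n(n-1) a_n x^(n-2).
Substitute into P(x) y'' + Q(x) y' + R(x) y = 0 with P(x) = 1, Q(x) = 0, R(x) = -2, and match powers of x.
Initial conditions: a_0 = 3, a_1 = 3.
Setting the coefficient of each power of x to zero and solving order by order (substituting the coefficients already found):
  x^0: 2 a_2 - 2 a_0 = 0  ->  2 a_2 = 2 a_0 = 6  ->  a_2 = 3
  x^1: 6 a_3 - 2 a_1 = 0  ->  6 a_3 = 2 a_1 = 6  ->  a_3 = 1
  x^2: 12 a_4 - 2 a_2 = 0  ->  12 a_4 = 2 a_2 = 6  ->  a_4 = 1/2
  x^3: 20 a_5 - 2 a_3 = 0  ->  20 a_5 = 2 a_3 = 2  ->  a_5 = 1/10
Truncated series: y(x) = 3 + 3 x + 3 x^2 + x^3 + (1/2) x^4 + (1/10) x^5 + O(x^6).

a_0 = 3; a_1 = 3; a_2 = 3; a_3 = 1; a_4 = 1/2; a_5 = 1/10


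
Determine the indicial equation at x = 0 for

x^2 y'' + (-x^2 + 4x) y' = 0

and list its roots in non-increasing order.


Divide by x^2 to reach normal form y'' + P_1(x) y' + P_2(x) y = 0 with P_1(x) = -1 + 4/x and P_2(x) = 0.
x = 0 is a singular point because the y'-coefficient -1 + 4/x has a pole at x = 0.
It is a regular singular point because x P_1(x) = p(x) = 4 - x and x^2 P_2(x) = q(x) = 0 are polynomials, hence analytic at x = 0.
p(0) = 4,  q(0) = 0.
Indicial equation: r(r-1) + p(0) r + q(0) = 0, i.e. r^2 + (p(0) - 1) r + q(0) = 0, i.e. r^2 + 3 r = 0.
Discriminant: (3)^2 - 4(0) = 9, so r = (-3 ± 3)/2.
Solving: r_1 = 0, r_2 = -3.

indicial: r^2 + 3 r = 0; roots r_1 = 0, r_2 = -3


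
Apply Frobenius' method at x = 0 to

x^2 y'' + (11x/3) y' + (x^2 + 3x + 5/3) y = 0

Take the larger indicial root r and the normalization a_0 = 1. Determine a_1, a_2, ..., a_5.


Write in Frobenius form y'' + (p(x)/x) y' + (q(x)/x^2) y = 0:
  p(x) = 11/3,  q(x) = x^2 + 3x + 5/3.
Indicial equation: r(r-1) + (11/3) r + (5/3) = 0 -> roots r_1 = -1, r_2 = -5/3.
Take r = r_1 = -1. Let y(x) = x^r sum_{n>=0} a_n x^n with a_0 = 1.
Substitute y = x^r sum a_n x^n and match x^{r+n}. The recurrence is
  D(n) a_n + 3 a_{n-1} + 1 a_{n-2} = 0,  where D(n) = (r+n)(r+n-1) + (11/3)(r+n) + (5/3).
  a_n = [-3 a_{n-1} - 1 a_{n-2}] / D(n).
Since the indicial polynomial factors as (r - r_1)(r - r_2), D(n) = (r_1 + n - r_1)(r_1 + n - r_2) = n(n + 2/3).
Evaluating step by step (a_0 = 1):
  n = 1: D(1) = 1(1 + 2/3) = 5/3; numerator = -3(1) = -3; a_1 = (-3)/(5/3) = -9/5
  n = 2: D(2) = 2(2 + 2/3) = 16/3; numerator = -3(-9/5) - 1(1) = 22/5; a_2 = (22/5)/(16/3) = 33/40
  n = 3: D(3) = 3(3 + 2/3) = 11; numerator = -3(33/40) - 1(-9/5) = -27/40; a_3 = (-27/40)/(11) = -27/440
  n = 4: D(4) = 4(4 + 2/3) = 56/3; numerator = -3(-27/440) - 1(33/40) = -141/220; a_4 = (-141/220)/(56/3) = -423/12320
  n = 5: D(5) = 5(5 + 2/3) = 85/3; numerator = -3(-423/12320) - 1(-27/440) = 405/2464; a_5 = (405/2464)/(85/3) = 243/41888

r = -1; a_0 = 1; a_1 = -9/5; a_2 = 33/40; a_3 = -27/440; a_4 = -423/12320; a_5 = 243/41888


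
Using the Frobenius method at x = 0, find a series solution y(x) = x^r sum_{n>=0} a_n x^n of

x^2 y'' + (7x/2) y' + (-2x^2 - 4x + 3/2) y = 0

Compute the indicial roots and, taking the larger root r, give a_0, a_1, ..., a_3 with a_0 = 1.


Write in Frobenius form y'' + (p(x)/x) y' + (q(x)/x^2) y = 0:
  p(x) = 7/2,  q(x) = -2x^2 - 4x + 3/2.
Indicial equation: r(r-1) + (7/2) r + (3/2) = 0 -> roots r_1 = -1, r_2 = -3/2.
Take r = r_1 = -1. Let y(x) = x^r sum_{n>=0} a_n x^n with a_0 = 1.
Substitute y = x^r sum a_n x^n and match x^{r+n}. The recurrence is
  D(n) a_n - 4 a_{n-1} - 2 a_{n-2} = 0,  where D(n) = (r+n)(r+n-1) + (7/2)(r+n) + (3/2).
  a_n = [4 a_{n-1} + 2 a_{n-2}] / D(n).
Since the indicial polynomial factors as (r - r_1)(r - r_2), D(n) = (r_1 + n - r_1)(r_1 + n - r_2) = n(n + 1/2).
Evaluating step by step (a_0 = 1):
  n = 1: D(1) = 1(1 + 1/2) = 3/2; numerator = 4(1) = 4; a_1 = (4)/(3/2) = 8/3
  n = 2: D(2) = 2(2 + 1/2) = 5; numerator = 4(8/3) + 2(1) = 38/3; a_2 = (38/3)/(5) = 38/15
  n = 3: D(3) = 3(3 + 1/2) = 21/2; numerator = 4(38/15) + 2(8/3) = 232/15; a_3 = (232/15)/(21/2) = 464/315

r = -1; a_0 = 1; a_1 = 8/3; a_2 = 38/15; a_3 = 464/315


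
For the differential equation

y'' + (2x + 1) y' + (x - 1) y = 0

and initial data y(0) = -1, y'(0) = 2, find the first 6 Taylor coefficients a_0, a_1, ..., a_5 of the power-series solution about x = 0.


Ansatz: y(x) = sum_{n>=0} a_n x^n, so y'(x) = sum_{n>=1} n a_n x^(n-1) and y''(x) = sum_{n>=2} n(n-1) a_n x^(n-2).
Substitute into P(x) y'' + Q(x) y' + R(x) y = 0 with P(x) = 1, Q(x) = 2x + 1, R(x) = x - 1, and match powers of x.
Initial conditions: a_0 = -1, a_1 = 2.
Setting the coefficient of each power of x to zero and solving order by order (substituting the coefficients already found):
  x^0: 2 a_2 + a_1 - a_0 = 0  ->  2 a_2 = -a_1 + a_0 = -3  ->  a_2 = -3/2
  x^1: 6 a_3 + 2 a_2 + a_1 + a_0 = 0  ->  6 a_3 = -2 a_2 - a_1 - a_0 = 2  ->  a_3 = 1/3
  x^2: 12 a_4 + 3 a_3 + 3 a_2 + a_1 = 0  ->  12 a_4 = -3 a_3 - 3 a_2 - a_1 = 3/2  ->  a_4 = 1/8
  x^3: 20 a_5 + 4 a_4 + 5 a_3 + a_2 = 0  ->  20 a_5 = -4 a_4 - 5 a_3 - a_2 = -2/3  ->  a_5 = -1/30
Truncated series: y(x) = -1 + 2 x - (3/2) x^2 + (1/3) x^3 + (1/8) x^4 - (1/30) x^5 + O(x^6).

a_0 = -1; a_1 = 2; a_2 = -3/2; a_3 = 1/3; a_4 = 1/8; a_5 = -1/30


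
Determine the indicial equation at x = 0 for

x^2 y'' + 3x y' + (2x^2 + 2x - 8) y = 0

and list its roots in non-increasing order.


Divide by x^2 to reach normal form y'' + P_1(x) y' + P_2(x) y = 0 with P_1(x) = 3/x and P_2(x) = 2 + 2/x - 8/x^2.
x = 0 is a singular point because the y'-coefficient 3/x has a pole at x = 0 and the y-coefficient 2 + 2/x - 8/x^2 has a pole at x = 0.
It is a regular singular point because x P_1(x) = p(x) = 3 and x^2 P_2(x) = q(x) = 2x^2 + 2x - 8 are polynomials, hence analytic at x = 0.
p(0) = 3,  q(0) = -8.
Indicial equation: r(r-1) + p(0) r + q(0) = 0, i.e. r^2 + (p(0) - 1) r + q(0) = 0, i.e. r^2 + 2 r - 8 = 0.
Discriminant: (2)^2 - 4(-8) = 36, so r = (-2 ± 6)/2.
Solving: r_1 = 2, r_2 = -4.

indicial: r^2 + 2 r - 8 = 0; roots r_1 = 2, r_2 = -4


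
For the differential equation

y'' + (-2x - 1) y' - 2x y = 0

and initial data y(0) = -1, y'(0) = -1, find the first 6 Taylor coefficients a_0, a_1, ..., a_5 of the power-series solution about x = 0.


Ansatz: y(x) = sum_{n>=0} a_n x^n, so y'(x) = sum_{n>=1} n a_n x^(n-1) and y''(x) = sum_{n>=2} n(n-1) a_n x^(n-2).
Substitute into P(x) y'' + Q(x) y' + R(x) y = 0 with P(x) = 1, Q(x) = -2x - 1, R(x) = -2x, and match powers of x.
Initial conditions: a_0 = -1, a_1 = -1.
Setting the coefficient of each power of x to zero and solving order by order (substituting the coefficients already found):
  x^0: 2 a_2 - a_1 = 0  ->  2 a_2 = a_1 = -1  ->  a_2 = -1/2
  x^1: 6 a_3 - 2 a_2 - 2 a_1 - 2 a_0 = 0  ->  6 a_3 = 2 a_2 + 2 a_1 + 2 a_0 = -5  ->  a_3 = -5/6
  x^2: 12 a_4 - 3 a_3 - 4 a_2 - 2 a_1 = 0  ->  12 a_4 = 3 a_3 + 4 a_2 + 2 a_1 = -13/2  ->  a_4 = -13/24
  x^3: 20 a_5 - 4 a_4 - 6 a_3 - 2 a_2 = 0  ->  20 a_5 = 4 a_4 + 6 a_3 + 2 a_2 = -49/6  ->  a_5 = -49/120
Truncated series: y(x) = -1 - x - (1/2) x^2 - (5/6) x^3 - (13/24) x^4 - (49/120) x^5 + O(x^6).

a_0 = -1; a_1 = -1; a_2 = -1/2; a_3 = -5/6; a_4 = -13/24; a_5 = -49/120


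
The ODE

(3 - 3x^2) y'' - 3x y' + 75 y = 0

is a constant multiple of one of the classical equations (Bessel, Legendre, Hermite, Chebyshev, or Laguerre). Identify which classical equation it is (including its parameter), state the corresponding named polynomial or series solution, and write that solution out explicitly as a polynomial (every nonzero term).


All three coefficients share the factor 3; dividing through by 3 gives  (1 - x^2) y'' - x y' + 25 y = 0.
This matches the Chebyshev equation (1 - x^2) y'' - x y' + n^2 y = 0 (note the -x y' term, not -2x y') with n^2 = 25, so n = 5; the polynomial solution is T_5(x).
With y = sum_k a_k x^k, matching x^k gives (k+2)(k+1) a_{k+2} = (k^2 - n^2) a_k = (k - 5)(k + 5) a_k. The right side vanishes at k = 5, so the series with the parity of 5 terminates at degree 5.
Standard normalization: leading coefficient of T_n is 2^(n-1), so a_5 = 2^4 = 16. Work downward with a_k = (k+1)(k+2) a_{k+2} / ((k - 5)(k + 5)):
  a_3 = (4)(5)(16) / ((3 - 5)(3 + 5)) = 320/(-16) = -20
  a_1 = (2)(3)(-20) / ((1 - 5)(1 + 5)) = -120/(-24) = 5
Hence T_5(x) = 16 x^5 - 20 x^3 + 5 x.

T_5(x); series = 16 x^5 - 20 x^3 + 5 x


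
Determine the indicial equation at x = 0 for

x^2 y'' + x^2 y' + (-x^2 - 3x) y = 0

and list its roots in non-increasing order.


Divide by x^2 to reach normal form y'' + P_1(x) y' + P_2(x) y = 0 with P_1(x) = 1 and P_2(x) = -1 - 3/x.
x = 0 is a singular point because the y-coefficient -1 - 3/x has a pole at x = 0.
It is a regular singular point because x P_1(x) = p(x) = x and x^2 P_2(x) = q(x) = -x^2 - 3x are polynomials, hence analytic at x = 0.
p(0) = 0,  q(0) = 0.
Indicial equation: r(r-1) + p(0) r + q(0) = 0, i.e. r^2 + (p(0) - 1) r + q(0) = 0, i.e. r^2 - 1 r = 0.
Discriminant: (-1)^2 - 4(0) = 1, so r = (1 ± 1)/2.
Solving: r_1 = 1, r_2 = 0.

indicial: r^2 - 1 r = 0; roots r_1 = 1, r_2 = 0


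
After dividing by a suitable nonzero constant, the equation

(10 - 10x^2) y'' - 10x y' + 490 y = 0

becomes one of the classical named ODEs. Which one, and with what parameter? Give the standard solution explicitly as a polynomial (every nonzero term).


All three coefficients share the factor 10; dividing through by 10 gives  (1 - x^2) y'' - x y' + 49 y = 0.
This matches the Chebyshev equation (1 - x^2) y'' - x y' + n^2 y = 0 (note the -x y' term, not -2x y') with n^2 = 49, so n = 7; the polynomial solution is T_7(x).
With y = sum_k a_k x^k, matching x^k gives (k+2)(k+1) a_{k+2} = (k^2 - n^2) a_k = (k - 7)(k + 7) a_k. The right side vanishes at k = 7, so the series with the parity of 7 terminates at degree 7.
Standard normalization: leading coefficient of T_n is 2^(n-1), so a_7 = 2^6 = 64. Work downward with a_k = (k+1)(k+2) a_{k+2} / ((k - 7)(k + 7)):
  a_5 = (6)(7)(64) / ((5 - 7)(5 + 7)) = 2688/(-24) = -112
  a_3 = (4)(5)(-112) / ((3 - 7)(3 + 7)) = -2240/(-40) = 56
  a_1 = (2)(3)(56) / ((1 - 7)(1 + 7)) = 336/(-48) = -7
Hence T_7(x) = 64 x^7 - 112 x^5 + 56 x^3 - 7 x.

T_7(x); series = 64 x^7 - 112 x^5 + 56 x^3 - 7 x


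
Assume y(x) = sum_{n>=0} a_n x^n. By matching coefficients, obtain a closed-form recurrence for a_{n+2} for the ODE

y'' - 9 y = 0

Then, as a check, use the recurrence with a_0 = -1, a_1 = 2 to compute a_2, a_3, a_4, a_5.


Substitute y = sum_n a_n x^n into y'' + (const) y = 0.
y''(x) = sum_{n>=0} (n+2)(n+1) a_{n+2} x^n.
The ODE becomes sum_n [(n+2)(n+1) a_{n+2} - 9 a_n] x^n = 0.
Setting each coefficient to zero gives the recurrence:
  (n+2)(n+1) a_{n+2} - 9 a_n = 0,
  a_{n+2} = 9 / ((n+1)(n+2)) a_n.

Check with a_0 = -1, a_1 = 2 (apply the recurrence for n = 0, 1, 2, 3): a_0 = -1, a_1 = 2, a_2 = -9/2, a_3 = 3, a_4 = -27/8, a_5 = 27/20.

a_{n+2} = 9/((n+1)(n+2)) * a_n; check: a_0 = -1, a_1 = 2, a_2 = -9/2, a_3 = 3, a_4 = -27/8, a_5 = 27/20


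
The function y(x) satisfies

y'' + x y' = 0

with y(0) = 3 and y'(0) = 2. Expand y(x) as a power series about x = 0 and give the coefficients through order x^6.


Ansatz: y(x) = sum_{n>=0} a_n x^n, so y'(x) = sum_{n>=1} n a_n x^(n-1) and y''(x) = sum_{n>=2} n(n-1) a_n x^(n-2).
Substitute into P(x) y'' + Q(x) y' + R(x) y = 0 with P(x) = 1, Q(x) = x, R(x) = 0, and match powers of x.
Initial conditions: a_0 = 3, a_1 = 2.
Setting the coefficient of each power of x to zero and solving order by order (substituting the coefficients already found):
  x^0: 2 a_2 = 0  ->  a_2 = 0
  x^1: 6 a_3 + a_1 = 0  ->  6 a_3 = -a_1 = -2  ->  a_3 = -1/3
  x^2: 12 a_4 + 2 a_2 = 0  ->  12 a_4 = -2 a_2 = 0  ->  a_4 = 0
  x^3: 20 a_5 + 3 a_3 = 0  ->  20 a_5 = -3 a_3 = 1  ->  a_5 = 1/20
  x^4: 30 a_6 + 4 a_4 = 0  ->  30 a_6 = -4 a_4 = 0  ->  a_6 = 0
Truncated series: y(x) = 3 + 2 x - (1/3) x^3 + (1/20) x^5 + O(x^7).

a_0 = 3; a_1 = 2; a_2 = 0; a_3 = -1/3; a_4 = 0; a_5 = 1/20; a_6 = 0


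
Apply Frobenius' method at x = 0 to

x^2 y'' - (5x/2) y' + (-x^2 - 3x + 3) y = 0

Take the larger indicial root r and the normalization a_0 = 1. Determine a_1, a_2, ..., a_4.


Write in Frobenius form y'' + (p(x)/x) y' + (q(x)/x^2) y = 0:
  p(x) = -5/2,  q(x) = -x^2 - 3x + 3.
Indicial equation: r(r-1) + (-5/2) r + (3) = 0 -> roots r_1 = 2, r_2 = 3/2.
Take r = r_1 = 2. Let y(x) = x^r sum_{n>=0} a_n x^n with a_0 = 1.
Substitute y = x^r sum a_n x^n and match x^{r+n}. The recurrence is
  D(n) a_n - 3 a_{n-1} - 1 a_{n-2} = 0,  where D(n) = (r+n)(r+n-1) + (-5/2)(r+n) + (3).
  a_n = [3 a_{n-1} + 1 a_{n-2}] / D(n).
Since the indicial polynomial factors as (r - r_1)(r - r_2), D(n) = (r_1 + n - r_1)(r_1 + n - r_2) = n(n + 1/2).
Evaluating step by step (a_0 = 1):
  n = 1: D(1) = 1(1 + 1/2) = 3/2; numerator = 3(1) = 3; a_1 = (3)/(3/2) = 2
  n = 2: D(2) = 2(2 + 1/2) = 5; numerator = 3(2) + 1(1) = 7; a_2 = (7)/(5) = 7/5
  n = 3: D(3) = 3(3 + 1/2) = 21/2; numerator = 3(7/5) + 1(2) = 31/5; a_3 = (31/5)/(21/2) = 62/105
  n = 4: D(4) = 4(4 + 1/2) = 18; numerator = 3(62/105) + 1(7/5) = 111/35; a_4 = (111/35)/(18) = 37/210

r = 2; a_0 = 1; a_1 = 2; a_2 = 7/5; a_3 = 62/105; a_4 = 37/210


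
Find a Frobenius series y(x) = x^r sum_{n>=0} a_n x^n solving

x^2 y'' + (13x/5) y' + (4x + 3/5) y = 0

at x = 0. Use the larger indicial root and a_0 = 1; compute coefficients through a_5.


Write in Frobenius form y'' + (p(x)/x) y' + (q(x)/x^2) y = 0:
  p(x) = 13/5,  q(x) = 4x + 3/5.
Indicial equation: r(r-1) + (13/5) r + (3/5) = 0 -> roots r_1 = -3/5, r_2 = -1.
Take r = r_1 = -3/5. Let y(x) = x^r sum_{n>=0} a_n x^n with a_0 = 1.
Substitute y = x^r sum a_n x^n and match x^{r+n}. The recurrence is
  D(n) a_n + 4 a_{n-1} = 0,  where D(n) = (r+n)(r+n-1) + (13/5)(r+n) + (3/5).
  a_n = -4 / D(n) * a_{n-1}.
Since the indicial polynomial factors as (r - r_1)(r - r_2), D(n) = (r_1 + n - r_1)(r_1 + n - r_2) = n(n + 2/5).
Evaluating step by step (a_0 = 1):
  n = 1: D(1) = 1(1 + 2/5) = 7/5; numerator = -4(1) = -4; a_1 = (-4)/(7/5) = -20/7
  n = 2: D(2) = 2(2 + 2/5) = 24/5; numerator = -4(-20/7) = 80/7; a_2 = (80/7)/(24/5) = 50/21
  n = 3: D(3) = 3(3 + 2/5) = 51/5; numerator = -4(50/21) = -200/21; a_3 = (-200/21)/(51/5) = -1000/1071
  n = 4: D(4) = 4(4 + 2/5) = 88/5; numerator = -4(-1000/1071) = 4000/1071; a_4 = (4000/1071)/(88/5) = 2500/11781
  n = 5: D(5) = 5(5 + 2/5) = 27; numerator = -4(2500/11781) = -10000/11781; a_5 = (-10000/11781)/(27) = -10000/318087

r = -3/5; a_0 = 1; a_1 = -20/7; a_2 = 50/21; a_3 = -1000/1071; a_4 = 2500/11781; a_5 = -10000/318087


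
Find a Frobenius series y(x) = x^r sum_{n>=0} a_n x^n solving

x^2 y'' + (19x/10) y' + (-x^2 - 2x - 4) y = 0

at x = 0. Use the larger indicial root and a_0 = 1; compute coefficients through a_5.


Write in Frobenius form y'' + (p(x)/x) y' + (q(x)/x^2) y = 0:
  p(x) = 19/10,  q(x) = -x^2 - 2x - 4.
Indicial equation: r(r-1) + (19/10) r + (-4) = 0 -> roots r_1 = 8/5, r_2 = -5/2.
Take r = r_1 = 8/5. Let y(x) = x^r sum_{n>=0} a_n x^n with a_0 = 1.
Substitute y = x^r sum a_n x^n and match x^{r+n}. The recurrence is
  D(n) a_n - 2 a_{n-1} - 1 a_{n-2} = 0,  where D(n) = (r+n)(r+n-1) + (19/10)(r+n) + (-4).
  a_n = [2 a_{n-1} + 1 a_{n-2}] / D(n).
Since the indicial polynomial factors as (r - r_1)(r - r_2), D(n) = (r_1 + n - r_1)(r_1 + n - r_2) = n(n + 41/10).
Evaluating step by step (a_0 = 1):
  n = 1: D(1) = 1(1 + 41/10) = 51/10; numerator = 2(1) = 2; a_1 = (2)/(51/10) = 20/51
  n = 2: D(2) = 2(2 + 41/10) = 61/5; numerator = 2(20/51) + 1(1) = 91/51; a_2 = (91/51)/(61/5) = 455/3111
  n = 3: D(3) = 3(3 + 41/10) = 213/10; numerator = 2(455/3111) + 1(20/51) = 710/1037; a_3 = (710/1037)/(213/10) = 100/3111
  n = 4: D(4) = 4(4 + 41/10) = 162/5; numerator = 2(100/3111) + 1(455/3111) = 655/3111; a_4 = (655/3111)/(162/5) = 3275/503982
  n = 5: D(5) = 5(5 + 41/10) = 91/2; numerator = 2(3275/503982) + 1(100/3111) = 11375/251991; a_5 = (11375/251991)/(91/2) = 250/251991

r = 8/5; a_0 = 1; a_1 = 20/51; a_2 = 455/3111; a_3 = 100/3111; a_4 = 3275/503982; a_5 = 250/251991


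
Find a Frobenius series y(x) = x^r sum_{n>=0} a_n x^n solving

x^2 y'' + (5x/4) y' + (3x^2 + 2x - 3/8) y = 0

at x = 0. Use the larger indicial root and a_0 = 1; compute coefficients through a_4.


Write in Frobenius form y'' + (p(x)/x) y' + (q(x)/x^2) y = 0:
  p(x) = 5/4,  q(x) = 3x^2 + 2x - 3/8.
Indicial equation: r(r-1) + (5/4) r + (-3/8) = 0 -> roots r_1 = 1/2, r_2 = -3/4.
Take r = r_1 = 1/2. Let y(x) = x^r sum_{n>=0} a_n x^n with a_0 = 1.
Substitute y = x^r sum a_n x^n and match x^{r+n}. The recurrence is
  D(n) a_n + 2 a_{n-1} + 3 a_{n-2} = 0,  where D(n) = (r+n)(r+n-1) + (5/4)(r+n) + (-3/8).
  a_n = [-2 a_{n-1} - 3 a_{n-2}] / D(n).
Since the indicial polynomial factors as (r - r_1)(r - r_2), D(n) = (r_1 + n - r_1)(r_1 + n - r_2) = n(n + 5/4).
Evaluating step by step (a_0 = 1):
  n = 1: D(1) = 1(1 + 5/4) = 9/4; numerator = -2(1) = -2; a_1 = (-2)/(9/4) = -8/9
  n = 2: D(2) = 2(2 + 5/4) = 13/2; numerator = -2(-8/9) - 3(1) = -11/9; a_2 = (-11/9)/(13/2) = -22/117
  n = 3: D(3) = 3(3 + 5/4) = 51/4; numerator = -2(-22/117) - 3(-8/9) = 356/117; a_3 = (356/117)/(51/4) = 1424/5967
  n = 4: D(4) = 4(4 + 5/4) = 21; numerator = -2(1424/5967) - 3(-22/117) = 518/5967; a_4 = (518/5967)/(21) = 74/17901

r = 1/2; a_0 = 1; a_1 = -8/9; a_2 = -22/117; a_3 = 1424/5967; a_4 = 74/17901


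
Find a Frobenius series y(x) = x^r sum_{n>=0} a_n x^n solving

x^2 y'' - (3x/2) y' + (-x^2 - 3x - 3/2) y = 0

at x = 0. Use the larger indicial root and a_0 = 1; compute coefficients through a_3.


Write in Frobenius form y'' + (p(x)/x) y' + (q(x)/x^2) y = 0:
  p(x) = -3/2,  q(x) = -x^2 - 3x - 3/2.
Indicial equation: r(r-1) + (-3/2) r + (-3/2) = 0 -> roots r_1 = 3, r_2 = -1/2.
Take r = r_1 = 3. Let y(x) = x^r sum_{n>=0} a_n x^n with a_0 = 1.
Substitute y = x^r sum a_n x^n and match x^{r+n}. The recurrence is
  D(n) a_n - 3 a_{n-1} - 1 a_{n-2} = 0,  where D(n) = (r+n)(r+n-1) + (-3/2)(r+n) + (-3/2).
  a_n = [3 a_{n-1} + 1 a_{n-2}] / D(n).
Since the indicial polynomial factors as (r - r_1)(r - r_2), D(n) = (r_1 + n - r_1)(r_1 + n - r_2) = n(n + 7/2).
Evaluating step by step (a_0 = 1):
  n = 1: D(1) = 1(1 + 7/2) = 9/2; numerator = 3(1) = 3; a_1 = (3)/(9/2) = 2/3
  n = 2: D(2) = 2(2 + 7/2) = 11; numerator = 3(2/3) + 1(1) = 3; a_2 = (3)/(11) = 3/11
  n = 3: D(3) = 3(3 + 7/2) = 39/2; numerator = 3(3/11) + 1(2/3) = 49/33; a_3 = (49/33)/(39/2) = 98/1287

r = 3; a_0 = 1; a_1 = 2/3; a_2 = 3/11; a_3 = 98/1287


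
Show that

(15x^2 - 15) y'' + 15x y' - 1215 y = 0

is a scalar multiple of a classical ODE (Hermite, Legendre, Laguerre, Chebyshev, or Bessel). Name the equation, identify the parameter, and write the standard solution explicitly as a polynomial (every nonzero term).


All three coefficients share the factor -15; dividing through by -15 gives  (1 - x^2) y'' - x y' + 81 y = 0.
This matches the Chebyshev equation (1 - x^2) y'' - x y' + n^2 y = 0 (note the -x y' term, not -2x y') with n^2 = 81, so n = 9; the polynomial solution is T_9(x).
With y = sum_k a_k x^k, matching x^k gives (k+2)(k+1) a_{k+2} = (k^2 - n^2) a_k = (k - 9)(k + 9) a_k. The right side vanishes at k = 9, so the series with the parity of 9 terminates at degree 9.
Standard normalization: leading coefficient of T_n is 2^(n-1), so a_9 = 2^8 = 256. Work downward with a_k = (k+1)(k+2) a_{k+2} / ((k - 9)(k + 9)):
  a_7 = (8)(9)(256) / ((7 - 9)(7 + 9)) = 18432/(-32) = -576
  a_5 = (6)(7)(-576) / ((5 - 9)(5 + 9)) = -24192/(-56) = 432
  a_3 = (4)(5)(432) / ((3 - 9)(3 + 9)) = 8640/(-72) = -120
  a_1 = (2)(3)(-120) / ((1 - 9)(1 + 9)) = -720/(-80) = 9
Hence T_9(x) = 256 x^9 - 576 x^7 + 432 x^5 - 120 x^3 + 9 x.

T_9(x); series = 256 x^9 - 576 x^7 + 432 x^5 - 120 x^3 + 9 x


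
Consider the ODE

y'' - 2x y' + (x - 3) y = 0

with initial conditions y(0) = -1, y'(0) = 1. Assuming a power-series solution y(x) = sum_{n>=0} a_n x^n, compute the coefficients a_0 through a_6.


Ansatz: y(x) = sum_{n>=0} a_n x^n, so y'(x) = sum_{n>=1} n a_n x^(n-1) and y''(x) = sum_{n>=2} n(n-1) a_n x^(n-2).
Substitute into P(x) y'' + Q(x) y' + R(x) y = 0 with P(x) = 1, Q(x) = -2x, R(x) = x - 3, and match powers of x.
Initial conditions: a_0 = -1, a_1 = 1.
Setting the coefficient of each power of x to zero and solving order by order (substituting the coefficients already found):
  x^0: 2 a_2 - 3 a_0 = 0  ->  2 a_2 = 3 a_0 = -3  ->  a_2 = -3/2
  x^1: 6 a_3 - 5 a_1 + a_0 = 0  ->  6 a_3 = 5 a_1 - a_0 = 6  ->  a_3 = 1
  x^2: 12 a_4 - 7 a_2 + a_1 = 0  ->  12 a_4 = 7 a_2 - a_1 = -23/2  ->  a_4 = -23/24
  x^3: 20 a_5 - 9 a_3 + a_2 = 0  ->  20 a_5 = 9 a_3 - a_2 = 21/2  ->  a_5 = 21/40
  x^4: 30 a_6 - 11 a_4 + a_3 = 0  ->  30 a_6 = 11 a_4 - a_3 = -277/24  ->  a_6 = -277/720
Truncated series: y(x) = -1 + x - (3/2) x^2 + x^3 - (23/24) x^4 + (21/40) x^5 - (277/720) x^6 + O(x^7).

a_0 = -1; a_1 = 1; a_2 = -3/2; a_3 = 1; a_4 = -23/24; a_5 = 21/40; a_6 = -277/720


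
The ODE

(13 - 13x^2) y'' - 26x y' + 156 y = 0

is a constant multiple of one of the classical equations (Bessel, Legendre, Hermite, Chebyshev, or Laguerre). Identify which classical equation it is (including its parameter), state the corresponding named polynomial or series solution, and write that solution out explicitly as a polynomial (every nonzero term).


All three coefficients share the factor 13; dividing through by 13 gives  (1 - x^2) y'' - 2x y' + 12 y = 0.
This matches the Legendre equation (1 - x^2) y'' - 2x y' + n(n+1) y = 0 (note the -2x y' term) with n(n+1) = 12, so n = 3; the polynomial solution is P_3(x).
With y = sum_k a_k x^k, matching x^k gives (k+2)(k+1) a_{k+2} = [k(k+1) - n(n+1)] a_k = (k - 3)(k + 4) a_k. The right side vanishes at k = 3, so the series with the parity of 3 terminates at degree 3.
Standard normalization (P_n(1) = 1): leading coefficient (2n)!/(2^n (n!)^2) = 720/(8*36) = 5/2, so a_3 = 5/2. Work downward with a_k = (k+1)(k+2) a_{k+2} / ((k - 3)(k + 4)):
  a_1 = (2)(3)(5/2) / ((1 - 3)(1 + 4)) = 15/(-10) = -3/2
Hence P_3(x) = 5 x^3/2 - 3 x/2.

P_3(x); series = 5 x^3/2 - 3 x/2


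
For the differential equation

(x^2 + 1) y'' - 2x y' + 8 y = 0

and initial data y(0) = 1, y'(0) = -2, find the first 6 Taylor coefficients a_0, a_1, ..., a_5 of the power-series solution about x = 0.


Ansatz: y(x) = sum_{n>=0} a_n x^n, so y'(x) = sum_{n>=1} n a_n x^(n-1) and y''(x) = sum_{n>=2} n(n-1) a_n x^(n-2).
Substitute into P(x) y'' + Q(x) y' + R(x) y = 0 with P(x) = x^2 + 1, Q(x) = -2x, R(x) = 8, and match powers of x.
Initial conditions: a_0 = 1, a_1 = -2.
Setting the coefficient of each power of x to zero and solving order by order (substituting the coefficients already found):
  x^0: 2 a_2 + 8 a_0 = 0  ->  2 a_2 = -8 a_0 = -8  ->  a_2 = -4
  x^1: 6 a_3 + 6 a_1 = 0  ->  6 a_3 = -6 a_1 = 12  ->  a_3 = 2
  x^2: 12 a_4 + 6 a_2 = 0  ->  12 a_4 = -6 a_2 = 24  ->  a_4 = 2
  x^3: 20 a_5 + 8 a_3 = 0  ->  20 a_5 = -8 a_3 = -16  ->  a_5 = -4/5
Truncated series: y(x) = 1 - 2 x - 4 x^2 + 2 x^3 + 2 x^4 - (4/5) x^5 + O(x^6).

a_0 = 1; a_1 = -2; a_2 = -4; a_3 = 2; a_4 = 2; a_5 = -4/5


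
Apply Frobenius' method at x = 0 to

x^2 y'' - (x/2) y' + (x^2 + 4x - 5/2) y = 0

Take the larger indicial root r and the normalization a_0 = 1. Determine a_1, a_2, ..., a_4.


Write in Frobenius form y'' + (p(x)/x) y' + (q(x)/x^2) y = 0:
  p(x) = -1/2,  q(x) = x^2 + 4x - 5/2.
Indicial equation: r(r-1) + (-1/2) r + (-5/2) = 0 -> roots r_1 = 5/2, r_2 = -1.
Take r = r_1 = 5/2. Let y(x) = x^r sum_{n>=0} a_n x^n with a_0 = 1.
Substitute y = x^r sum a_n x^n and match x^{r+n}. The recurrence is
  D(n) a_n + 4 a_{n-1} + 1 a_{n-2} = 0,  where D(n) = (r+n)(r+n-1) + (-1/2)(r+n) + (-5/2).
  a_n = [-4 a_{n-1} - 1 a_{n-2}] / D(n).
Since the indicial polynomial factors as (r - r_1)(r - r_2), D(n) = (r_1 + n - r_1)(r_1 + n - r_2) = n(n + 7/2).
Evaluating step by step (a_0 = 1):
  n = 1: D(1) = 1(1 + 7/2) = 9/2; numerator = -4(1) = -4; a_1 = (-4)/(9/2) = -8/9
  n = 2: D(2) = 2(2 + 7/2) = 11; numerator = -4(-8/9) - 1(1) = 23/9; a_2 = (23/9)/(11) = 23/99
  n = 3: D(3) = 3(3 + 7/2) = 39/2; numerator = -4(23/99) - 1(-8/9) = -4/99; a_3 = (-4/99)/(39/2) = -8/3861
  n = 4: D(4) = 4(4 + 7/2) = 30; numerator = -4(-8/3861) - 1(23/99) = -865/3861; a_4 = (-865/3861)/(30) = -173/23166

r = 5/2; a_0 = 1; a_1 = -8/9; a_2 = 23/99; a_3 = -8/3861; a_4 = -173/23166


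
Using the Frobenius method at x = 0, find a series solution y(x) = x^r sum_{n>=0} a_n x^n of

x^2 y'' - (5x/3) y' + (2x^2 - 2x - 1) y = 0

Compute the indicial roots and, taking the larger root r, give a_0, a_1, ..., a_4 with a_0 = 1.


Write in Frobenius form y'' + (p(x)/x) y' + (q(x)/x^2) y = 0:
  p(x) = -5/3,  q(x) = 2x^2 - 2x - 1.
Indicial equation: r(r-1) + (-5/3) r + (-1) = 0 -> roots r_1 = 3, r_2 = -1/3.
Take r = r_1 = 3. Let y(x) = x^r sum_{n>=0} a_n x^n with a_0 = 1.
Substitute y = x^r sum a_n x^n and match x^{r+n}. The recurrence is
  D(n) a_n - 2 a_{n-1} + 2 a_{n-2} = 0,  where D(n) = (r+n)(r+n-1) + (-5/3)(r+n) + (-1).
  a_n = [2 a_{n-1} - 2 a_{n-2}] / D(n).
Since the indicial polynomial factors as (r - r_1)(r - r_2), D(n) = (r_1 + n - r_1)(r_1 + n - r_2) = n(n + 10/3).
Evaluating step by step (a_0 = 1):
  n = 1: D(1) = 1(1 + 10/3) = 13/3; numerator = 2(1) = 2; a_1 = (2)/(13/3) = 6/13
  n = 2: D(2) = 2(2 + 10/3) = 32/3; numerator = 2(6/13) - 2(1) = -14/13; a_2 = (-14/13)/(32/3) = -21/208
  n = 3: D(3) = 3(3 + 10/3) = 19; numerator = 2(-21/208) - 2(6/13) = -9/8; a_3 = (-9/8)/(19) = -9/152
  n = 4: D(4) = 4(4 + 10/3) = 88/3; numerator = 2(-9/152) - 2(-21/208) = 165/1976; a_4 = (165/1976)/(88/3) = 45/15808

r = 3; a_0 = 1; a_1 = 6/13; a_2 = -21/208; a_3 = -9/152; a_4 = 45/15808


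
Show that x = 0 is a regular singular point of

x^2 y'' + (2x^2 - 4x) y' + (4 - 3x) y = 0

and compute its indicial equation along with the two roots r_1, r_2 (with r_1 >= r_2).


Divide by x^2 to reach normal form y'' + P_1(x) y' + P_2(x) y = 0 with P_1(x) = 2 - 4/x and P_2(x) = -3/x + 4/x^2.
x = 0 is a singular point because the y'-coefficient 2 - 4/x has a pole at x = 0 and the y-coefficient -3/x + 4/x^2 has a pole at x = 0.
It is a regular singular point because x P_1(x) = p(x) = 2x - 4 and x^2 P_2(x) = q(x) = 4 - 3x are polynomials, hence analytic at x = 0.
p(0) = -4,  q(0) = 4.
Indicial equation: r(r-1) + p(0) r + q(0) = 0, i.e. r^2 + (p(0) - 1) r + q(0) = 0, i.e. r^2 - 5 r + 4 = 0.
Discriminant: (-5)^2 - 4(4) = 9, so r = (5 ± 3)/2.
Solving: r_1 = 4, r_2 = 1.

indicial: r^2 - 5 r + 4 = 0; roots r_1 = 4, r_2 = 1


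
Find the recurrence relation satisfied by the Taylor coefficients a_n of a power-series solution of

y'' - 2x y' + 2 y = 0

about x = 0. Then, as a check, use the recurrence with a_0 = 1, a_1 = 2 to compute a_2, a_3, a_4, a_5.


Substitute y = sum_n a_n x^n.
y''(x) has coefficient (n+2)(n+1) a_{n+2} at x^n;
-2 x y'(x) has coefficient -2 n a_n at x^n (shift);
2 y(x) has coefficient 2 a_n at x^n.
Matching x^n: (n+2)(n+1) a_{n+2} + (-2n + 2) a_n = 0.
Thus a_{n+2} = (2n - 2) / ((n+1)(n+2)) * a_n.

Check with a_0 = 1, a_1 = 2 (apply the recurrence for n = 0, 1, 2, 3): a_0 = 1, a_1 = 2, a_2 = -1, a_3 = 0, a_4 = -1/6, a_5 = 0.

a_(n+2) = (2n - 2) / ((n+1)(n+2)) * a_n; check: a_0 = 1, a_1 = 2, a_2 = -1, a_3 = 0, a_4 = -1/6, a_5 = 0


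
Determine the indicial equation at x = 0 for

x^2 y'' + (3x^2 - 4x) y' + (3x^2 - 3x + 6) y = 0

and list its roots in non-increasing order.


Divide by x^2 to reach normal form y'' + P_1(x) y' + P_2(x) y = 0 with P_1(x) = 3 - 4/x and P_2(x) = 3 - 3/x + 6/x^2.
x = 0 is a singular point because the y'-coefficient 3 - 4/x has a pole at x = 0 and the y-coefficient 3 - 3/x + 6/x^2 has a pole at x = 0.
It is a regular singular point because x P_1(x) = p(x) = 3x - 4 and x^2 P_2(x) = q(x) = 3x^2 - 3x + 6 are polynomials, hence analytic at x = 0.
p(0) = -4,  q(0) = 6.
Indicial equation: r(r-1) + p(0) r + q(0) = 0, i.e. r^2 + (p(0) - 1) r + q(0) = 0, i.e. r^2 - 5 r + 6 = 0.
Discriminant: (-5)^2 - 4(6) = 1, so r = (5 ± 1)/2.
Solving: r_1 = 3, r_2 = 2.

indicial: r^2 - 5 r + 6 = 0; roots r_1 = 3, r_2 = 2


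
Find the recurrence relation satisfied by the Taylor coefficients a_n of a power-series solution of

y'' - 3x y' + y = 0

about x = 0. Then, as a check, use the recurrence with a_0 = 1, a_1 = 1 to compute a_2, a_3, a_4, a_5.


Substitute y = sum_n a_n x^n.
y''(x) has coefficient (n+2)(n+1) a_{n+2} at x^n;
-3 x y'(x) has coefficient -3 n a_n at x^n (shift);
y(x) has coefficient 1 a_n at x^n.
Matching x^n: (n+2)(n+1) a_{n+2} + (-3n + 1) a_n = 0.
Thus a_{n+2} = (3n - 1) / ((n+1)(n+2)) * a_n.

Check with a_0 = 1, a_1 = 1 (apply the recurrence for n = 0, 1, 2, 3): a_0 = 1, a_1 = 1, a_2 = -1/2, a_3 = 1/3, a_4 = -5/24, a_5 = 2/15.

a_(n+2) = (3n - 1) / ((n+1)(n+2)) * a_n; check: a_0 = 1, a_1 = 1, a_2 = -1/2, a_3 = 1/3, a_4 = -5/24, a_5 = 2/15
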